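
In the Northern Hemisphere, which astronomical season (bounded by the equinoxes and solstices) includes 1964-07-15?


Date: July 15
Astronomical Summer (approx.; exact equinox/solstice day varies by year): June 21 to September 21
July 15 falls within the Summer window

Summer


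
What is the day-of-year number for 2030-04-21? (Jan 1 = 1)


Date: April 21, 2030
Days in months 1 through 3: 90
Plus 21 days in April

Day of year: 111


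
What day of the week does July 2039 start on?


Target: July 1, 2039
Anchor: Jan 1, 2039. With p = 2039 - 1 = 2038: (p + p//4 - p//100 + p//400) mod 7 = (2038 + 509 - 20 + 5) mod 7 = 2532 mod 7 = 5 -> Saturday (Mon=0 ... Sun=6)
Days before July (Jan-Jun): 181 days
Weekday index = (5 + 181) mod 7 = 4

Friday


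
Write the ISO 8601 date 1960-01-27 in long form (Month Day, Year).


ISO 1960-01-27 parses as year=1960, month=01, day=27
Month 1 -> January

January 27, 1960


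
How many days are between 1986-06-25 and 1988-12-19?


From 1986-06-25 to 1988-12-19
1986-06-25: days before June = 31 + 28 + 31 + 30 + 31 = 151 (1986 is not a leap year); day of year = 151 + 25 = 176
1988-12-19: days before December = 31 + 29 + 31 + 30 + 31 + 30 + 31 + 31 + 30 + 31 + 30 = 335 (1988 is a leap year); day of year = 335 + 19 = 354
Rest of 1986: 365 - 176 = 189
Full years 1987 (365): 365
Total = 189 + 365 + 354 = 908

908 days


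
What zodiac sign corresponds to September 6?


Date: September 6
Conventional tropical zodiac dates: Virgo from August 23 onward; Libra starts September 23
September 6 falls within the Virgo range

Virgo


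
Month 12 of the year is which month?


Month 12 of 12

December


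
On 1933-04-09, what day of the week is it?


Date: April 9, 1933
Anchor: Jan 1, 1933. With p = 1933 - 1 = 1932: (p + p//4 - p//100 + p//400) mod 7 = (1932 + 483 - 19 + 4) mod 7 = 2400 mod 7 = 6 -> Sunday (Mon=0 ... Sun=6)
Days before April (Jan-Mar): 90; offset = 90 + 9 - 1 = 98
Weekday index = (6 + 98) mod 7 = 6

Day of the week: Sunday


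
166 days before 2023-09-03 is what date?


Start: 2023-09-03, subtract 166 days
Back 3 days from September 3 reaches August 31, 2023 -> 163 left
August 2023 has 31 days -> back to July 31, 2023 -> 132 left
July 2023 has 31 days -> back to June 30, 2023 -> 101 left
June 2023 has 30 days -> back to May 31, 2023 -> 71 left
May 2023 has 31 days -> back to April 30, 2023 -> 40 left
April 2023 has 30 days -> back to March 31, 2023 -> 10 left
March 2023: 31 - 10 = 21 -> lands on March 21

Result: 2023-03-21


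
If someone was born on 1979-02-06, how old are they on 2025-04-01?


Birth: 1979-02-06
Reference: 2025-04-01
Year difference: 2025 - 1979 = 46

46 years old


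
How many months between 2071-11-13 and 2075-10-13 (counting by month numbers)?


From November 2071 to October 2075
4 years * 12 = 48 months, minus 1 month = 47

47 months


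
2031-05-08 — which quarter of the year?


Month: May (month 5)
Q1: Jan-Mar, Q2: Apr-Jun, Q3: Jul-Sep, Q4: Oct-Dec

Q2


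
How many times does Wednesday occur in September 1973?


September 1973 has 30 days
Anchor: Jan 1, 1973. With p = 1973 - 1 = 1972: (p + p//4 - p//100 + p//400) mod 7 = (1972 + 493 - 19 + 4) mod 7 = 2450 mod 7 = 0 -> Monday (Mon=0 ... Sun=6)
Days before September (Jan-Aug): 243; September 1 index = (0 + 243) mod 7 = 5 -> Saturday
First Wednesday is September 5
Wednesdays: 5, 12, 19, 26

4 Wednesdays


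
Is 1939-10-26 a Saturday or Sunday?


Anchor: Jan 1, 1939. With p = 1939 - 1 = 1938: (p + p//4 - p//100 + p//400) mod 7 = (1938 + 484 - 19 + 4) mod 7 = 2407 mod 7 = 6 -> Sunday (Mon=0 ... Sun=6)
Day of year: 299; offset = 298
Weekday index = (6 + 298) mod 7 = 3 -> Thursday
Weekend days: Saturday, Sunday

No


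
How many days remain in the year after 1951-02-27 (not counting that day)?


Day of year: 58 of 365
Remaining = 365 - 58

307 days


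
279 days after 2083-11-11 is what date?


Start: 2083-11-11, add 279 days
November 2083 has 30 days: 30 - 11 = 19 days to November 30 -> 260 left
December 2083 has 31 days -> 229 left
January 2084 has 31 days -> 198 left
February 2084 has 29 days -> 169 left
March 2084 has 31 days -> 138 left
April 2084 has 30 days -> 108 left
May 2084 has 31 days -> 77 left
June 2084 has 30 days -> 47 left
July 2084 has 31 days -> 16 left
August 2084: 16 <= 31 -> lands on August 16

Result: 2084-08-16


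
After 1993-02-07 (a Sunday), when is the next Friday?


Current: Sunday
Target: Friday
Days ahead: 5

Next Friday: 1993-02-12


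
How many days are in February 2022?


February 2022 (leap year: no)

28 days


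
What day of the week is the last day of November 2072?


November 2072 has 30 days
Anchor: Jan 1, 2072. With p = 2072 - 1 = 2071: (p + p//4 - p//100 + p//400) mod 7 = (2071 + 517 - 20 + 5) mod 7 = 2573 mod 7 = 4 -> Friday (Mon=0 ... Sun=6)
Days before November (Jan-Oct): 305; November 1 index = (4 + 305) mod 7 = 1 -> Tuesday
Last day offset: 30 - 1 = 29 days
Weekday index = (1 + 29) mod 7 = 2

Wednesday, November 30


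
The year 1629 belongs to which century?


Century = (year - 1) // 100 + 1
= (1629 - 1) // 100 + 1
= 1628 // 100 + 1
= 16 + 1

17th century


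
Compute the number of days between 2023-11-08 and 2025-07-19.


From 2023-11-08 to 2025-07-19
2023-11-08: days before November = 31 + 28 + 31 + 30 + 31 + 30 + 31 + 31 + 30 + 31 = 304 (2023 is not a leap year); day of year = 304 + 8 = 312
2025-07-19: days before July = 31 + 28 + 31 + 30 + 31 + 30 = 181 (2025 is not a leap year); day of year = 181 + 19 = 200
Rest of 2023: 365 - 312 = 53
Full years 2024 (366): 366
Total = 53 + 366 + 200 = 619

619 days


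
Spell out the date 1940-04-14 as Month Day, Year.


ISO 1940-04-14 parses as year=1940, month=04, day=14
Month 4 -> April

April 14, 1940


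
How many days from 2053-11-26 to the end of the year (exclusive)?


Day of year: 330 of 365
Remaining = 365 - 330

35 days


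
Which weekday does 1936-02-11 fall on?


Date: February 11, 1936
Anchor: Jan 1, 1936. With p = 1936 - 1 = 1935: (p + p//4 - p//100 + p//400) mod 7 = (1935 + 483 - 19 + 4) mod 7 = 2403 mod 7 = 2 -> Wednesday (Mon=0 ... Sun=6)
Days before February (Jan): 31; offset = 31 + 11 - 1 = 41
Weekday index = (2 + 41) mod 7 = 1

Day of the week: Tuesday


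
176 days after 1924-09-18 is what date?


Start: 1924-09-18, add 176 days
September 1924 has 30 days: 30 - 18 = 12 days to September 30 -> 164 left
October 1924 has 31 days -> 133 left
November 1924 has 30 days -> 103 left
December 1924 has 31 days -> 72 left
January 1925 has 31 days -> 41 left
February 1925 has 28 days -> 13 left
March 1925: 13 <= 31 -> lands on March 13

Result: 1925-03-13


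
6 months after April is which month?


April is month 4
4 + 6 = 10

October


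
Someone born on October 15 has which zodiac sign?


Date: October 15
Conventional tropical zodiac dates: Libra from September 23 onward; Scorpio starts October 23
October 15 falls within the Libra range

Libra


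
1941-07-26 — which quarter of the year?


Month: July (month 7)
Q1: Jan-Mar, Q2: Apr-Jun, Q3: Jul-Sep, Q4: Oct-Dec

Q3


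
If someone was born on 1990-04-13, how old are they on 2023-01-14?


Birth: 1990-04-13
Reference: 2023-01-14
Year difference: 2023 - 1990 = 33
Birthday not yet reached in 2023, subtract 1

32 years old


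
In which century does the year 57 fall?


Century = (year - 1) // 100 + 1
= (57 - 1) // 100 + 1
= 56 // 100 + 1
= 0 + 1

1st century


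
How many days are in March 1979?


March 1979

31 days


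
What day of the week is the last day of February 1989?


February 1989 has 28 days
Anchor: Jan 1, 1989. With p = 1989 - 1 = 1988: (p + p//4 - p//100 + p//400) mod 7 = (1988 + 497 - 19 + 4) mod 7 = 2470 mod 7 = 6 -> Sunday (Mon=0 ... Sun=6)
Days before February (Jan): 31; February 1 index = (6 + 31) mod 7 = 2 -> Wednesday
Last day offset: 28 - 1 = 27 days
Weekday index = (2 + 27) mod 7 = 1

Tuesday, February 28


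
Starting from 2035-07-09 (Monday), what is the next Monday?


Current: Monday
Target: Monday
Days ahead: 7

Next Monday: 2035-07-16


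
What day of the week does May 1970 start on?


Target: May 1, 1970
Anchor: Jan 1, 1970. With p = 1970 - 1 = 1969: (p + p//4 - p//100 + p//400) mod 7 = (1969 + 492 - 19 + 4) mod 7 = 2446 mod 7 = 3 -> Thursday (Mon=0 ... Sun=6)
Days before May (Jan-Apr): 120 days
Weekday index = (3 + 120) mod 7 = 4

Friday


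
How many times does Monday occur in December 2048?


December 2048 has 31 days
Anchor: Jan 1, 2048. With p = 2048 - 1 = 2047: (p + p//4 - p//100 + p//400) mod 7 = (2047 + 511 - 20 + 5) mod 7 = 2543 mod 7 = 2 -> Wednesday (Mon=0 ... Sun=6)
Days before December (Jan-Nov): 335; December 1 index = (2 + 335) mod 7 = 1 -> Tuesday
First Monday is December 7
Mondays: 7, 14, 21, 28

4 Mondays


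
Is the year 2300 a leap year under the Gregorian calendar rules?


Gregorian leap year rule: divisible by 4, but not by 100, unless also by 400.
2300 is divisible by 100 but not 400 -> not a leap year

No


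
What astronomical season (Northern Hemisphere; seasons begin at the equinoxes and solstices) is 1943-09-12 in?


Date: September 12
Astronomical Summer (approx.; exact equinox/solstice day varies by year): June 21 to September 21
September 12 falls within the Summer window

Summer


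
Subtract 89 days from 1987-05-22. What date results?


Start: 1987-05-22, subtract 89 days
Back 22 days from May 22 reaches April 30, 1987 -> 67 left
April 1987 has 30 days -> back to March 31, 1987 -> 37 left
March 1987 has 31 days -> back to February 28, 1987 -> 6 left
February 1987: 28 - 6 = 22 -> lands on February 22

Result: 1987-02-22


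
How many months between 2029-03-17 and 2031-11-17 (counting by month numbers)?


From March 2029 to November 2031
2 years * 12 = 24 months, plus 8 months = 32

32 months


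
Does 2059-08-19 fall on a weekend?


Anchor: Jan 1, 2059. With p = 2059 - 1 = 2058: (p + p//4 - p//100 + p//400) mod 7 = (2058 + 514 - 20 + 5) mod 7 = 2557 mod 7 = 2 -> Wednesday (Mon=0 ... Sun=6)
Day of year: 231; offset = 230
Weekday index = (2 + 230) mod 7 = 1 -> Tuesday
Weekend days: Saturday, Sunday

No


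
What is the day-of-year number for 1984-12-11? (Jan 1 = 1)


Date: December 11, 1984
Days in months 1 through 11: 335
Plus 11 days in December

Day of year: 346


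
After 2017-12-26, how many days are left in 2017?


Day of year: 360 of 365
Remaining = 365 - 360

5 days


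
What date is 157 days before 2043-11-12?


Start: 2043-11-12, subtract 157 days
Back 12 days from November 12 reaches October 31, 2043 -> 145 left
October 2043 has 31 days -> back to September 30, 2043 -> 114 left
September 2043 has 30 days -> back to August 31, 2043 -> 84 left
August 2043 has 31 days -> back to July 31, 2043 -> 53 left
July 2043 has 31 days -> back to June 30, 2043 -> 22 left
June 2043: 30 - 22 = 8 -> lands on June 8

Result: 2043-06-08


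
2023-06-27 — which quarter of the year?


Month: June (month 6)
Q1: Jan-Mar, Q2: Apr-Jun, Q3: Jul-Sep, Q4: Oct-Dec

Q2


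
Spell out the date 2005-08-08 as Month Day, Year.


ISO 2005-08-08 parses as year=2005, month=08, day=08
Month 8 -> August

August 8, 2005


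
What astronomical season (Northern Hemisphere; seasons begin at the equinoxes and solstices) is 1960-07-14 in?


Date: July 14
Astronomical Summer (approx.; exact equinox/solstice day varies by year): June 21 to September 21
July 14 falls within the Summer window

Summer


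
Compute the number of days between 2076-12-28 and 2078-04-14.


From 2076-12-28 to 2078-04-14
2076-12-28: days before December = 31 + 29 + 31 + 30 + 31 + 30 + 31 + 31 + 30 + 31 + 30 = 335 (2076 is a leap year); day of year = 335 + 28 = 363
2078-04-14: days before April = 31 + 28 + 31 = 90 (2078 is not a leap year); day of year = 90 + 14 = 104
Rest of 2076: 366 - 363 = 3
Full years 2077 (365): 365
Total = 3 + 365 + 104 = 472

472 days


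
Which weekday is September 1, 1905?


Target: September 1, 1905
Anchor: Jan 1, 1905. With p = 1905 - 1 = 1904: (p + p//4 - p//100 + p//400) mod 7 = (1904 + 476 - 19 + 4) mod 7 = 2365 mod 7 = 6 -> Sunday (Mon=0 ... Sun=6)
Days before September (Jan-Aug): 243 days
Weekday index = (6 + 243) mod 7 = 4

Friday


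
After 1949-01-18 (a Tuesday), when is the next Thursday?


Current: Tuesday
Target: Thursday
Days ahead: 2

Next Thursday: 1949-01-20


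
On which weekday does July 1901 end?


July 1901 has 31 days
Anchor: Jan 1, 1901. With p = 1901 - 1 = 1900: (p + p//4 - p//100 + p//400) mod 7 = (1900 + 475 - 19 + 4) mod 7 = 2360 mod 7 = 1 -> Tuesday (Mon=0 ... Sun=6)
Days before July (Jan-Jun): 181; July 1 index = (1 + 181) mod 7 = 0 -> Monday
Last day offset: 31 - 1 = 30 days
Weekday index = (0 + 30) mod 7 = 2

Wednesday, July 31


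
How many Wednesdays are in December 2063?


December 2063 has 31 days
Anchor: Jan 1, 2063. With p = 2063 - 1 = 2062: (p + p//4 - p//100 + p//400) mod 7 = (2062 + 515 - 20 + 5) mod 7 = 2562 mod 7 = 0 -> Monday (Mon=0 ... Sun=6)
Days before December (Jan-Nov): 334; December 1 index = (0 + 334) mod 7 = 5 -> Saturday
First Wednesday is December 5
Wednesdays: 5, 12, 19, 26

4 Wednesdays


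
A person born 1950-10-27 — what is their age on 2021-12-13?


Birth: 1950-10-27
Reference: 2021-12-13
Year difference: 2021 - 1950 = 71

71 years old


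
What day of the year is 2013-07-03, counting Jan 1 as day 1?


Date: July 3, 2013
Days in months 1 through 6: 181
Plus 3 days in July

Day of year: 184


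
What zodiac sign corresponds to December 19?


Date: December 19
Conventional tropical zodiac dates: Sagittarius from November 22 onward; Capricorn starts December 22
December 19 falls within the Sagittarius range

Sagittarius


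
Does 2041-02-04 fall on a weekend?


Anchor: Jan 1, 2041. With p = 2041 - 1 = 2040: (p + p//4 - p//100 + p//400) mod 7 = (2040 + 510 - 20 + 5) mod 7 = 2535 mod 7 = 1 -> Tuesday (Mon=0 ... Sun=6)
Day of year: 35; offset = 34
Weekday index = (1 + 34) mod 7 = 0 -> Monday
Weekend days: Saturday, Sunday

No


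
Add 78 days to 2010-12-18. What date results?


Start: 2010-12-18, add 78 days
December 2010 has 31 days: 31 - 18 = 13 days to December 31 -> 65 left
January 2011 has 31 days -> 34 left
February 2011 has 28 days -> 6 left
March 2011: 6 <= 31 -> lands on March 6

Result: 2011-03-06


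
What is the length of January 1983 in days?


January 1983

31 days


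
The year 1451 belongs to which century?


Century = (year - 1) // 100 + 1
= (1451 - 1) // 100 + 1
= 1450 // 100 + 1
= 14 + 1

15th century


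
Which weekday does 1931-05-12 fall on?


Date: May 12, 1931
Anchor: Jan 1, 1931. With p = 1931 - 1 = 1930: (p + p//4 - p//100 + p//400) mod 7 = (1930 + 482 - 19 + 4) mod 7 = 2397 mod 7 = 3 -> Thursday (Mon=0 ... Sun=6)
Days before May (Jan-Apr): 120; offset = 120 + 12 - 1 = 131
Weekday index = (3 + 131) mod 7 = 1

Day of the week: Tuesday


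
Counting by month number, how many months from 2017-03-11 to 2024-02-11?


From March 2017 to February 2024
7 years * 12 = 84 months, minus 1 month = 83

83 months


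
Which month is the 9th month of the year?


Month 9 of 12

September


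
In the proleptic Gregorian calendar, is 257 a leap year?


Gregorian leap year rule: divisible by 4, but not by 100, unless also by 400.
257 is not divisible by 4 -> not a leap year

No


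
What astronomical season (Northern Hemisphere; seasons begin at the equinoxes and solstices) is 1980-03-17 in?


Date: March 17
Astronomical Winter (approx.; exact equinox/solstice day varies by year): December 21 to March 19
March 17 falls within the Winter window

Winter


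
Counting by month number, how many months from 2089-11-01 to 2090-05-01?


From November 2089 to May 2090
1 year * 12 = 12 months, minus 6 months = 6

6 months


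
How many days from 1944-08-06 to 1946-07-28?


From 1944-08-06 to 1946-07-28
1944-08-06: days before August = 31 + 29 + 31 + 30 + 31 + 30 + 31 = 213 (1944 is a leap year); day of year = 213 + 6 = 219
1946-07-28: days before July = 31 + 28 + 31 + 30 + 31 + 30 = 181 (1946 is not a leap year); day of year = 181 + 28 = 209
Rest of 1944: 366 - 219 = 147
Full years 1945 (365): 365
Total = 147 + 365 + 209 = 721

721 days


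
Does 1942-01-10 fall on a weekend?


Anchor: Jan 1, 1942. With p = 1942 - 1 = 1941: (p + p//4 - p//100 + p//400) mod 7 = (1941 + 485 - 19 + 4) mod 7 = 2411 mod 7 = 3 -> Thursday (Mon=0 ... Sun=6)
Day of year: 10; offset = 9
Weekday index = (3 + 9) mod 7 = 5 -> Saturday
Weekend days: Saturday, Sunday

Yes


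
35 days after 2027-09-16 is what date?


Start: 2027-09-16, add 35 days
September 2027 has 30 days: 30 - 16 = 14 days to September 30 -> 21 left
October 2027: 21 <= 31 -> lands on October 21

Result: 2027-10-21


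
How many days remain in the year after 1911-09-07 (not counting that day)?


Day of year: 250 of 365
Remaining = 365 - 250

115 days


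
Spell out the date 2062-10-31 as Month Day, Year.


ISO 2062-10-31 parses as year=2062, month=10, day=31
Month 10 -> October

October 31, 2062


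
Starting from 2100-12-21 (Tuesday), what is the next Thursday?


Current: Tuesday
Target: Thursday
Days ahead: 2

Next Thursday: 2100-12-23


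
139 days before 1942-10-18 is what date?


Start: 1942-10-18, subtract 139 days
Back 18 days from October 18 reaches September 30, 1942 -> 121 left
September 1942 has 30 days -> back to August 31, 1942 -> 91 left
August 1942 has 31 days -> back to July 31, 1942 -> 60 left
July 1942 has 31 days -> back to June 30, 1942 -> 29 left
June 1942: 30 - 29 = 1 -> lands on June 1

Result: 1942-06-01


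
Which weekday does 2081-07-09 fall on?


Date: July 9, 2081
Anchor: Jan 1, 2081. With p = 2081 - 1 = 2080: (p + p//4 - p//100 + p//400) mod 7 = (2080 + 520 - 20 + 5) mod 7 = 2585 mod 7 = 2 -> Wednesday (Mon=0 ... Sun=6)
Days before July (Jan-Jun): 181; offset = 181 + 9 - 1 = 189
Weekday index = (2 + 189) mod 7 = 2

Day of the week: Wednesday


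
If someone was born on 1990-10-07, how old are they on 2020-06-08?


Birth: 1990-10-07
Reference: 2020-06-08
Year difference: 2020 - 1990 = 30
Birthday not yet reached in 2020, subtract 1

29 years old


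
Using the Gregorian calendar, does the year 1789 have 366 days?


Gregorian leap year rule: divisible by 4, but not by 100, unless also by 400.
1789 is not divisible by 4 -> not a leap year

No


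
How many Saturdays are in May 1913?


May 1913 has 31 days
Anchor: Jan 1, 1913. With p = 1913 - 1 = 1912: (p + p//4 - p//100 + p//400) mod 7 = (1912 + 478 - 19 + 4) mod 7 = 2375 mod 7 = 2 -> Wednesday (Mon=0 ... Sun=6)
Days before May (Jan-Apr): 120; May 1 index = (2 + 120) mod 7 = 3 -> Thursday
First Saturday is May 3
Saturdays: 3, 10, 17, 24, 31

5 Saturdays


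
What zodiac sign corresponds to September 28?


Date: September 28
Conventional tropical zodiac dates: Libra from September 23 onward; Scorpio starts October 23
September 28 falls within the Libra range

Libra


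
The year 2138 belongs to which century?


Century = (year - 1) // 100 + 1
= (2138 - 1) // 100 + 1
= 2137 // 100 + 1
= 21 + 1

22nd century


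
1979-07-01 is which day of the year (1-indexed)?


Date: July 1, 1979
Days in months 1 through 6: 181
Plus 1 days in July

Day of year: 182


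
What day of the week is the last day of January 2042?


January 2042 has 31 days
Anchor: Jan 1, 2042. With p = 2042 - 1 = 2041: (p + p//4 - p//100 + p//400) mod 7 = (2041 + 510 - 20 + 5) mod 7 = 2536 mod 7 = 2 -> Wednesday (Mon=0 ... Sun=6)
January 1 is the anchor itself -> Wednesday
Last day offset: 31 - 1 = 30 days
Weekday index = (2 + 30) mod 7 = 4

Friday, January 31


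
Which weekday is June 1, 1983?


Target: June 1, 1983
Anchor: Jan 1, 1983. With p = 1983 - 1 = 1982: (p + p//4 - p//100 + p//400) mod 7 = (1982 + 495 - 19 + 4) mod 7 = 2462 mod 7 = 5 -> Saturday (Mon=0 ... Sun=6)
Days before June (Jan-May): 151 days
Weekday index = (5 + 151) mod 7 = 2

Wednesday


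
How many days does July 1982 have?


July 1982

31 days


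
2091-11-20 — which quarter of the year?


Month: November (month 11)
Q1: Jan-Mar, Q2: Apr-Jun, Q3: Jul-Sep, Q4: Oct-Dec

Q4


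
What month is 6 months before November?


November is month 11
11 - 6 = 5

May


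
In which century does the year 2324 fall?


Century = (year - 1) // 100 + 1
= (2324 - 1) // 100 + 1
= 2323 // 100 + 1
= 23 + 1

24th century


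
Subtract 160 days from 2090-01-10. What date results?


Start: 2090-01-10, subtract 160 days
Back 10 days from January 10 reaches December 31, 2089 -> 150 left
December 2089 has 31 days -> back to November 30, 2089 -> 119 left
November 2089 has 30 days -> back to October 31, 2089 -> 89 left
October 2089 has 31 days -> back to September 30, 2089 -> 58 left
September 2089 has 30 days -> back to August 31, 2089 -> 28 left
August 2089: 31 - 28 = 3 -> lands on August 3

Result: 2089-08-03


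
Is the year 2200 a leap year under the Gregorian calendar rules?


Gregorian leap year rule: divisible by 4, but not by 100, unless also by 400.
2200 is divisible by 100 but not 400 -> not a leap year

No


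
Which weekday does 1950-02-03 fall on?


Date: February 3, 1950
Anchor: Jan 1, 1950. With p = 1950 - 1 = 1949: (p + p//4 - p//100 + p//400) mod 7 = (1949 + 487 - 19 + 4) mod 7 = 2421 mod 7 = 6 -> Sunday (Mon=0 ... Sun=6)
Days before February (Jan): 31; offset = 31 + 3 - 1 = 33
Weekday index = (6 + 33) mod 7 = 4

Day of the week: Friday


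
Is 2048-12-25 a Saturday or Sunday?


Anchor: Jan 1, 2048. With p = 2048 - 1 = 2047: (p + p//4 - p//100 + p//400) mod 7 = (2047 + 511 - 20 + 5) mod 7 = 2543 mod 7 = 2 -> Wednesday (Mon=0 ... Sun=6)
Day of year: 360; offset = 359
Weekday index = (2 + 359) mod 7 = 4 -> Friday
Weekend days: Saturday, Sunday

No


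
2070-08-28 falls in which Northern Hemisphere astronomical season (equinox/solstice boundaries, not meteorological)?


Date: August 28
Astronomical Summer (approx.; exact equinox/solstice day varies by year): June 21 to September 21
August 28 falls within the Summer window

Summer


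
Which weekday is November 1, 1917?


Target: November 1, 1917
Anchor: Jan 1, 1917. With p = 1917 - 1 = 1916: (p + p//4 - p//100 + p//400) mod 7 = (1916 + 479 - 19 + 4) mod 7 = 2380 mod 7 = 0 -> Monday (Mon=0 ... Sun=6)
Days before November (Jan-Oct): 304 days
Weekday index = (0 + 304) mod 7 = 3

Thursday


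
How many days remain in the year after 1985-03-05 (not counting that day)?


Day of year: 64 of 365
Remaining = 365 - 64

301 days


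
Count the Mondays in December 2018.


December 2018 has 31 days
Anchor: Jan 1, 2018. With p = 2018 - 1 = 2017: (p + p//4 - p//100 + p//400) mod 7 = (2017 + 504 - 20 + 5) mod 7 = 2506 mod 7 = 0 -> Monday (Mon=0 ... Sun=6)
Days before December (Jan-Nov): 334; December 1 index = (0 + 334) mod 7 = 5 -> Saturday
First Monday is December 3
Mondays: 3, 10, 17, 24, 31

5 Mondays


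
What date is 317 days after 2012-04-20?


Start: 2012-04-20, add 317 days
April 2012 has 30 days: 30 - 20 = 10 days to April 30 -> 307 left
May 2012 has 31 days -> 276 left
June 2012 has 30 days -> 246 left
July 2012 has 31 days -> 215 left
August 2012 has 31 days -> 184 left
September 2012 has 30 days -> 154 left
October 2012 has 31 days -> 123 left
November 2012 has 30 days -> 93 left
December 2012 has 31 days -> 62 left
January 2013 has 31 days -> 31 left
February 2013 has 28 days -> 3 left
March 2013: 3 <= 31 -> lands on March 3

Result: 2013-03-03


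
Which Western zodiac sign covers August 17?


Date: August 17
Conventional tropical zodiac dates: Leo from July 23 onward; Virgo starts August 23
August 17 falls within the Leo range

Leo


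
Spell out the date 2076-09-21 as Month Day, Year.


ISO 2076-09-21 parses as year=2076, month=09, day=21
Month 9 -> September

September 21, 2076


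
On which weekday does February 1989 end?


February 1989 has 28 days
Anchor: Jan 1, 1989. With p = 1989 - 1 = 1988: (p + p//4 - p//100 + p//400) mod 7 = (1988 + 497 - 19 + 4) mod 7 = 2470 mod 7 = 6 -> Sunday (Mon=0 ... Sun=6)
Days before February (Jan): 31; February 1 index = (6 + 31) mod 7 = 2 -> Wednesday
Last day offset: 28 - 1 = 27 days
Weekday index = (2 + 27) mod 7 = 1

Tuesday, February 28


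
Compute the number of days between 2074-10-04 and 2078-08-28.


From 2074-10-04 to 2078-08-28
2074-10-04: days before October = 31 + 28 + 31 + 30 + 31 + 30 + 31 + 31 + 30 = 273 (2074 is not a leap year); day of year = 273 + 4 = 277
2078-08-28: days before August = 31 + 28 + 31 + 30 + 31 + 30 + 31 = 212 (2078 is not a leap year); day of year = 212 + 28 = 240
Rest of 2074: 365 - 277 = 88
Full years 2075 (365), 2076 (366), 2077 (365): 1096
Total = 88 + 1096 + 240 = 1424

1424 days


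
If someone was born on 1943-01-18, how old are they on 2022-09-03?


Birth: 1943-01-18
Reference: 2022-09-03
Year difference: 2022 - 1943 = 79

79 years old


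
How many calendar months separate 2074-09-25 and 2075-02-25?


From September 2074 to February 2075
1 year * 12 = 12 months, minus 7 months = 5

5 months


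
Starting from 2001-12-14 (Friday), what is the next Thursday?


Current: Friday
Target: Thursday
Days ahead: 6

Next Thursday: 2001-12-20


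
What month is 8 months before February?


February is month 2
2 - 8 = -6; wrap: -6 + 12 = 6

June


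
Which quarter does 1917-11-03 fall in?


Month: November (month 11)
Q1: Jan-Mar, Q2: Apr-Jun, Q3: Jul-Sep, Q4: Oct-Dec

Q4


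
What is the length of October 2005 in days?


October 2005

31 days


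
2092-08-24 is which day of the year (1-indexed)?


Date: August 24, 2092
Days in months 1 through 7: 213
Plus 24 days in August

Day of year: 237


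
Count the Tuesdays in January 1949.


January 1949 has 31 days
Anchor: Jan 1, 1949. With p = 1949 - 1 = 1948: (p + p//4 - p//100 + p//400) mod 7 = (1948 + 487 - 19 + 4) mod 7 = 2420 mod 7 = 5 -> Saturday (Mon=0 ... Sun=6)
January 1 is the anchor itself -> Saturday
First Tuesday is January 4
Tuesdays: 4, 11, 18, 25

4 Tuesdays


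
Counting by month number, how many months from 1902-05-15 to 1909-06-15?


From May 1902 to June 1909
7 years * 12 = 84 months, plus 1 month = 85

85 months


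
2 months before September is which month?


September is month 9
9 - 2 = 7

July


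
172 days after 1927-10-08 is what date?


Start: 1927-10-08, add 172 days
October 1927 has 31 days: 31 - 8 = 23 days to October 31 -> 149 left
November 1927 has 30 days -> 119 left
December 1927 has 31 days -> 88 left
January 1928 has 31 days -> 57 left
February 1928 has 29 days -> 28 left
March 1928: 28 <= 31 -> lands on March 28

Result: 1928-03-28


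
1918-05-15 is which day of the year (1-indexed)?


Date: May 15, 1918
Days in months 1 through 4: 120
Plus 15 days in May

Day of year: 135


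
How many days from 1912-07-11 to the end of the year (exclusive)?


Day of year: 193 of 366
Remaining = 366 - 193

173 days


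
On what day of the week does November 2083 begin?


Target: November 1, 2083
Anchor: Jan 1, 2083. With p = 2083 - 1 = 2082: (p + p//4 - p//100 + p//400) mod 7 = (2082 + 520 - 20 + 5) mod 7 = 2587 mod 7 = 4 -> Friday (Mon=0 ... Sun=6)
Days before November (Jan-Oct): 304 days
Weekday index = (4 + 304) mod 7 = 0

Monday


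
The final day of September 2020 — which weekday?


September 2020 has 30 days
Anchor: Jan 1, 2020. With p = 2020 - 1 = 2019: (p + p//4 - p//100 + p//400) mod 7 = (2019 + 504 - 20 + 5) mod 7 = 2508 mod 7 = 2 -> Wednesday (Mon=0 ... Sun=6)
Days before September (Jan-Aug): 244; September 1 index = (2 + 244) mod 7 = 1 -> Tuesday
Last day offset: 30 - 1 = 29 days
Weekday index = (1 + 29) mod 7 = 2

Wednesday, September 30


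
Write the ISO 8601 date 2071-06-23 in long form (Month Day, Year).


ISO 2071-06-23 parses as year=2071, month=06, day=23
Month 6 -> June

June 23, 2071


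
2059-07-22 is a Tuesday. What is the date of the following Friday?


Current: Tuesday
Target: Friday
Days ahead: 3

Next Friday: 2059-07-25


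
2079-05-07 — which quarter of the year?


Month: May (month 5)
Q1: Jan-Mar, Q2: Apr-Jun, Q3: Jul-Sep, Q4: Oct-Dec

Q2


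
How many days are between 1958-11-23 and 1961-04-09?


From 1958-11-23 to 1961-04-09
1958-11-23: days before November = 31 + 28 + 31 + 30 + 31 + 30 + 31 + 31 + 30 + 31 = 304 (1958 is not a leap year); day of year = 304 + 23 = 327
1961-04-09: days before April = 31 + 28 + 31 = 90 (1961 is not a leap year); day of year = 90 + 9 = 99
Rest of 1958: 365 - 327 = 38
Full years 1959 (365), 1960 (366): 731
Total = 38 + 731 + 99 = 868

868 days


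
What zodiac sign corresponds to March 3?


Date: March 3
Conventional tropical zodiac dates: Pisces from February 19 onward; Aries starts March 21
March 3 falls within the Pisces range

Pisces


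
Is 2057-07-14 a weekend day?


Anchor: Jan 1, 2057. With p = 2057 - 1 = 2056: (p + p//4 - p//100 + p//400) mod 7 = (2056 + 514 - 20 + 5) mod 7 = 2555 mod 7 = 0 -> Monday (Mon=0 ... Sun=6)
Day of year: 195; offset = 194
Weekday index = (0 + 194) mod 7 = 5 -> Saturday
Weekend days: Saturday, Sunday

Yes


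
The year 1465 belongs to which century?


Century = (year - 1) // 100 + 1
= (1465 - 1) // 100 + 1
= 1464 // 100 + 1
= 14 + 1

15th century


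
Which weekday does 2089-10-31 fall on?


Date: October 31, 2089
Anchor: Jan 1, 2089. With p = 2089 - 1 = 2088: (p + p//4 - p//100 + p//400) mod 7 = (2088 + 522 - 20 + 5) mod 7 = 2595 mod 7 = 5 -> Saturday (Mon=0 ... Sun=6)
Days before October (Jan-Sep): 273; offset = 273 + 31 - 1 = 303
Weekday index = (5 + 303) mod 7 = 0

Day of the week: Monday


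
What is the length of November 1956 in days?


November 1956

30 days


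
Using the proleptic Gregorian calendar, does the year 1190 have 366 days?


Gregorian leap year rule: divisible by 4, but not by 100, unless also by 400.
1190 is not divisible by 4 -> not a leap year

No


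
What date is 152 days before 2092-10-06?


Start: 2092-10-06, subtract 152 days
Back 6 days from October 6 reaches September 30, 2092 -> 146 left
September 2092 has 30 days -> back to August 31, 2092 -> 116 left
August 2092 has 31 days -> back to July 31, 2092 -> 85 left
July 2092 has 31 days -> back to June 30, 2092 -> 54 left
June 2092 has 30 days -> back to May 31, 2092 -> 24 left
May 2092: 31 - 24 = 7 -> lands on May 7

Result: 2092-05-07


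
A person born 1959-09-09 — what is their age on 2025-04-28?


Birth: 1959-09-09
Reference: 2025-04-28
Year difference: 2025 - 1959 = 66
Birthday not yet reached in 2025, subtract 1

65 years old


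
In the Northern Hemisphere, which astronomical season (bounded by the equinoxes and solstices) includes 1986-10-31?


Date: October 31
Astronomical Autumn (approx.; exact equinox/solstice day varies by year): September 22 to December 20
October 31 falls within the Autumn window

Autumn


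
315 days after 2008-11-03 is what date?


Start: 2008-11-03, add 315 days
November 2008 has 30 days: 30 - 3 = 27 days to November 30 -> 288 left
December 2008 has 31 days -> 257 left
January 2009 has 31 days -> 226 left
February 2009 has 28 days -> 198 left
March 2009 has 31 days -> 167 left
April 2009 has 30 days -> 137 left
May 2009 has 31 days -> 106 left
June 2009 has 30 days -> 76 left
July 2009 has 31 days -> 45 left
August 2009 has 31 days -> 14 left
September 2009: 14 <= 30 -> lands on September 14

Result: 2009-09-14


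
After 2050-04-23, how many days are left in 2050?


Day of year: 113 of 365
Remaining = 365 - 113

252 days


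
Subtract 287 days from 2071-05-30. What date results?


Start: 2071-05-30, subtract 287 days
Back 30 days from May 30 reaches April 30, 2071 -> 257 left
April 2071 has 30 days -> back to March 31, 2071 -> 227 left
March 2071 has 31 days -> back to February 28, 2071 -> 196 left
February 2071 has 28 days -> back to January 31, 2071 -> 168 left
January 2071 has 31 days -> back to December 31, 2070 -> 137 left
December 2070 has 31 days -> back to November 30, 2070 -> 106 left
November 2070 has 30 days -> back to October 31, 2070 -> 76 left
October 2070 has 31 days -> back to September 30, 2070 -> 45 left
September 2070 has 30 days -> back to August 31, 2070 -> 15 left
August 2070: 31 - 15 = 16 -> lands on August 16

Result: 2070-08-16


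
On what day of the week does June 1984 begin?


Target: June 1, 1984
Anchor: Jan 1, 1984. With p = 1984 - 1 = 1983: (p + p//4 - p//100 + p//400) mod 7 = (1983 + 495 - 19 + 4) mod 7 = 2463 mod 7 = 6 -> Sunday (Mon=0 ... Sun=6)
Days before June (Jan-May): 152 days
Weekday index = (6 + 152) mod 7 = 4

Friday


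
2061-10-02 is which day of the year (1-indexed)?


Date: October 2, 2061
Days in months 1 through 9: 273
Plus 2 days in October

Day of year: 275


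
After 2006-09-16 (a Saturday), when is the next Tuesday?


Current: Saturday
Target: Tuesday
Days ahead: 3

Next Tuesday: 2006-09-19


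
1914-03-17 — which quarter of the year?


Month: March (month 3)
Q1: Jan-Mar, Q2: Apr-Jun, Q3: Jul-Sep, Q4: Oct-Dec

Q1


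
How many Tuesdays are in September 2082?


September 2082 has 30 days
Anchor: Jan 1, 2082. With p = 2082 - 1 = 2081: (p + p//4 - p//100 + p//400) mod 7 = (2081 + 520 - 20 + 5) mod 7 = 2586 mod 7 = 3 -> Thursday (Mon=0 ... Sun=6)
Days before September (Jan-Aug): 243; September 1 index = (3 + 243) mod 7 = 1 -> Tuesday
First Tuesday is September 1
Tuesdays: 1, 8, 15, 22, 29

5 Tuesdays


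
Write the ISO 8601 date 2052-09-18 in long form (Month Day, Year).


ISO 2052-09-18 parses as year=2052, month=09, day=18
Month 9 -> September

September 18, 2052


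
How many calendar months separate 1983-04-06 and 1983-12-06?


From April 1983 to December 1983
0 years * 12 = 0 months, plus 8 months = 8

8 months


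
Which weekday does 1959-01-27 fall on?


Date: January 27, 1959
Anchor: Jan 1, 1959. With p = 1959 - 1 = 1958: (p + p//4 - p//100 + p//400) mod 7 = (1958 + 489 - 19 + 4) mod 7 = 2432 mod 7 = 3 -> Thursday (Mon=0 ... Sun=6)
Days into year = 27 - 1 = 26
Weekday index = (3 + 26) mod 7 = 1

Day of the week: Tuesday


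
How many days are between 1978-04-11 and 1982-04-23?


From 1978-04-11 to 1982-04-23
1978-04-11: days before April = 31 + 28 + 31 = 90 (1978 is not a leap year); day of year = 90 + 11 = 101
1982-04-23: days before April = 31 + 28 + 31 = 90 (1982 is not a leap year); day of year = 90 + 23 = 113
Rest of 1978: 365 - 101 = 264
Full years 1979 (365), 1980 (366), 1981 (365): 1096
Total = 264 + 1096 + 113 = 1473

1473 days


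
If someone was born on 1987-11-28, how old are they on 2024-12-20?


Birth: 1987-11-28
Reference: 2024-12-20
Year difference: 2024 - 1987 = 37

37 years old


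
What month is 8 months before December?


December is month 12
12 - 8 = 4

April


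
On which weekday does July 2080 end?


July 2080 has 31 days
Anchor: Jan 1, 2080. With p = 2080 - 1 = 2079: (p + p//4 - p//100 + p//400) mod 7 = (2079 + 519 - 20 + 5) mod 7 = 2583 mod 7 = 0 -> Monday (Mon=0 ... Sun=6)
Days before July (Jan-Jun): 182; July 1 index = (0 + 182) mod 7 = 0 -> Monday
Last day offset: 31 - 1 = 30 days
Weekday index = (0 + 30) mod 7 = 2

Wednesday, July 31


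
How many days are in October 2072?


October 2072

31 days


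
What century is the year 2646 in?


Century = (year - 1) // 100 + 1
= (2646 - 1) // 100 + 1
= 2645 // 100 + 1
= 26 + 1

27th century


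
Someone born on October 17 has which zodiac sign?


Date: October 17
Conventional tropical zodiac dates: Libra from September 23 onward; Scorpio starts October 23
October 17 falls within the Libra range

Libra


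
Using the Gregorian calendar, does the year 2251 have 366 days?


Gregorian leap year rule: divisible by 4, but not by 100, unless also by 400.
2251 is not divisible by 4 -> not a leap year

No


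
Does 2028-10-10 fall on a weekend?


Anchor: Jan 1, 2028. With p = 2028 - 1 = 2027: (p + p//4 - p//100 + p//400) mod 7 = (2027 + 506 - 20 + 5) mod 7 = 2518 mod 7 = 5 -> Saturday (Mon=0 ... Sun=6)
Day of year: 284; offset = 283
Weekday index = (5 + 283) mod 7 = 1 -> Tuesday
Weekend days: Saturday, Sunday

No


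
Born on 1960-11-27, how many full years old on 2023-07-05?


Birth: 1960-11-27
Reference: 2023-07-05
Year difference: 2023 - 1960 = 63
Birthday not yet reached in 2023, subtract 1

62 years old


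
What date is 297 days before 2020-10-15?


Start: 2020-10-15, subtract 297 days
Back 15 days from October 15 reaches September 30, 2020 -> 282 left
September 2020 has 30 days -> back to August 31, 2020 -> 252 left
August 2020 has 31 days -> back to July 31, 2020 -> 221 left
July 2020 has 31 days -> back to June 30, 2020 -> 190 left
June 2020 has 30 days -> back to May 31, 2020 -> 160 left
May 2020 has 31 days -> back to April 30, 2020 -> 129 left
April 2020 has 30 days -> back to March 31, 2020 -> 99 left
March 2020 has 31 days -> back to February 29, 2020 -> 68 left
February 2020 has 29 days -> back to January 31, 2020 -> 39 left
January 2020 has 31 days -> back to December 31, 2019 -> 8 left
December 2019: 31 - 8 = 23 -> lands on December 23

Result: 2019-12-23


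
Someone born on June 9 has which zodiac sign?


Date: June 9
Conventional tropical zodiac dates: Gemini from May 21 onward; Cancer starts June 21
June 9 falls within the Gemini range

Gemini


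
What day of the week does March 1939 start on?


Target: March 1, 1939
Anchor: Jan 1, 1939. With p = 1939 - 1 = 1938: (p + p//4 - p//100 + p//400) mod 7 = (1938 + 484 - 19 + 4) mod 7 = 2407 mod 7 = 6 -> Sunday (Mon=0 ... Sun=6)
Days before March (Jan-Feb): 59 days
Weekday index = (6 + 59) mod 7 = 2

Wednesday


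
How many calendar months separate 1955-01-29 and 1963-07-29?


From January 1955 to July 1963
8 years * 12 = 96 months, plus 6 months = 102

102 months


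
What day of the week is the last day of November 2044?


November 2044 has 30 days
Anchor: Jan 1, 2044. With p = 2044 - 1 = 2043: (p + p//4 - p//100 + p//400) mod 7 = (2043 + 510 - 20 + 5) mod 7 = 2538 mod 7 = 4 -> Friday (Mon=0 ... Sun=6)
Days before November (Jan-Oct): 305; November 1 index = (4 + 305) mod 7 = 1 -> Tuesday
Last day offset: 30 - 1 = 29 days
Weekday index = (1 + 29) mod 7 = 2

Wednesday, November 30


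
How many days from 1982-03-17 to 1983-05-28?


From 1982-03-17 to 1983-05-28
1982-03-17: days before March = 31 + 28 = 59 (1982 is not a leap year); day of year = 59 + 17 = 76
1983-05-28: days before May = 31 + 28 + 31 + 30 = 120 (1983 is not a leap year); day of year = 120 + 28 = 148
Rest of 1982: 365 - 76 = 289
Total = 289 + 148 = 437

437 days


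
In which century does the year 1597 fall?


Century = (year - 1) // 100 + 1
= (1597 - 1) // 100 + 1
= 1596 // 100 + 1
= 15 + 1

16th century


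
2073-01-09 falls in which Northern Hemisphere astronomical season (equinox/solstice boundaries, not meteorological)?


Date: January 9
Astronomical Winter (approx.; exact equinox/solstice day varies by year): December 21 to March 19
January 9 falls within the Winter window

Winter


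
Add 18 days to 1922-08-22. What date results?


Start: 1922-08-22, add 18 days
August 1922 has 31 days: 31 - 22 = 9 days to August 31 -> 9 left
September 1922: 9 <= 30 -> lands on September 9

Result: 1922-09-09


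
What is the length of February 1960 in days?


February 1960 (leap year: yes)

29 days


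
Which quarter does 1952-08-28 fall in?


Month: August (month 8)
Q1: Jan-Mar, Q2: Apr-Jun, Q3: Jul-Sep, Q4: Oct-Dec

Q3


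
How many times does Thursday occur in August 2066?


August 2066 has 31 days
Anchor: Jan 1, 2066. With p = 2066 - 1 = 2065: (p + p//4 - p//100 + p//400) mod 7 = (2065 + 516 - 20 + 5) mod 7 = 2566 mod 7 = 4 -> Friday (Mon=0 ... Sun=6)
Days before August (Jan-Jul): 212; August 1 index = (4 + 212) mod 7 = 6 -> Sunday
First Thursday is August 5
Thursdays: 5, 12, 19, 26

4 Thursdays
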